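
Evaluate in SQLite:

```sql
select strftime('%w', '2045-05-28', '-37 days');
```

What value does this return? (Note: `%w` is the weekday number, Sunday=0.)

First apply '-37 days': 2045-05-28 → 2045-04-21.
2045-04-21 is a Friday; with Sunday=0 that is 5.

5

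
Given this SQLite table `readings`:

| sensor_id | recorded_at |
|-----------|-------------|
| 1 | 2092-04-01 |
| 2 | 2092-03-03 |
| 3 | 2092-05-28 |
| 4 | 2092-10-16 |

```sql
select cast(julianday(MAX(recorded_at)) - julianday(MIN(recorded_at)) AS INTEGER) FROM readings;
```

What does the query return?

MIN = 2092-03-03, MAX = 2092-10-16.
28 days remain in March 2092 after the 3rd (31 − 3).
Full months from April 2092 through September 2092 contribute their day counts.
Then 16 days into October 2092.
Total: 28 + 30 + 31 + 30 + 31 + 31 + 30 + 16 = 227.

227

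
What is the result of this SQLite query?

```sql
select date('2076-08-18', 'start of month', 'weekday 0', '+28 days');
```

`start of month` rewinds 2076-08-18 to 2076-08-01.
`weekday 0` advances to the next Sunday; 2076-08-01 is a Saturday, so it moves forward to 2076-08-02.
Advancing 28 more days within August lands on 2076-08-30.

2076-08-30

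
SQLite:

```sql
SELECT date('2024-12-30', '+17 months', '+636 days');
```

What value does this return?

2028-02-25

Adding +17 months to 2024-12-30 gives 2026-05-30.
Applying '+636 days' to 2026-05-30: counting 636 days forward gives 2028-02-25.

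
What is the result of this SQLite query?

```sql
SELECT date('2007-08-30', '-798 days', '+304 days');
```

Applying '-798 days' to 2007-08-30: counting 798 days back gives 2005-06-23.
Applying '+304 days' to 2005-06-23: counting 304 days forward gives 2006-04-23.

2006-04-23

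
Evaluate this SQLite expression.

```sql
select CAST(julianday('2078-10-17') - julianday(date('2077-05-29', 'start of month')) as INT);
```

`start of month` rewinds 2077-05-29 to 2077-05-01.
30 days remain in May 2077 after the 1st (31 − 1).
Full months from June 2077 through September 2078 contribute their day counts.
Then 17 days into October 2078.
Total: 30 + 30 + 31 + 31 + 30 + 31 + 30 + 31 + 31 + 28 + 31 + 30 + 31 + 30 + 31 + 31 + 30 + 17 = 534.

534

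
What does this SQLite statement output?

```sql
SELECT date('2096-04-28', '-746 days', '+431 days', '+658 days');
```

2097-04-06

Applying '-746 days' to 2096-04-28: counting 746 days back gives 2094-04-13.
Applying '+431 days' to 2094-04-13: counting 431 days forward gives 2095-06-18.
Applying '+658 days' to 2095-06-18: counting 658 days forward gives 2097-04-06.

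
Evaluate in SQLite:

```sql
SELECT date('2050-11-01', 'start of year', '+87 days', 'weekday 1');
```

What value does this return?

2050-04-04

`start of year` rewinds 2050-11-01 to 2050-01-01.
Applying '+87 days' to 2050-01-01: counting 87 days forward gives 2050-03-29.
`weekday 1` advances to the next Monday; 2050-03-29 is a Tuesday, so it moves forward to 2050-04-04.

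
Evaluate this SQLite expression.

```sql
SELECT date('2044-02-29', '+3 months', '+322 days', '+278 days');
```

Adding +3 months to 2044-02-29 gives 2044-05-29.
Applying '+322 days' to 2044-05-29: counting 322 days forward gives 2045-04-16.
Applying '+278 days' to 2045-04-16: counting 278 days forward gives 2046-01-19.

2046-01-19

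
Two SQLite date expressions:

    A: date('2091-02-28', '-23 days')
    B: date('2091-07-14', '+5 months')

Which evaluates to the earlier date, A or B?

A

A = 2091-02-05.
B = 2091-12-14.
A is earlier.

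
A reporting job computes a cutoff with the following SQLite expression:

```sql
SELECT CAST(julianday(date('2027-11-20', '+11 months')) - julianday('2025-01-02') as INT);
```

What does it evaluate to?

Adding +11 months to 2027-11-20 gives 2028-10-20.
29 days remain in January 2025 after the 2nd (31 − 2).
Full months from February 2025 through September 2028 contribute their day counts.
Then 20 days into October 2028.
Total: 29 + 28 + 31 + 30 + 31 + 30 + 31 + 31 + 30 + 31 + 30 + 31 + 31 + 28 + 31 + 30 + 31 + 30 + 31 + 31 + 30 + 31 + 30 + 31 + 31 + 28 + 31 + 30 + 31 + 30 + 31 + 31 + 30 + 31 + 30 + 31 + 31 + 29 + 31 + 30 + 31 + 30 + 31 + 31 + 30 + 20 = 1387.

1387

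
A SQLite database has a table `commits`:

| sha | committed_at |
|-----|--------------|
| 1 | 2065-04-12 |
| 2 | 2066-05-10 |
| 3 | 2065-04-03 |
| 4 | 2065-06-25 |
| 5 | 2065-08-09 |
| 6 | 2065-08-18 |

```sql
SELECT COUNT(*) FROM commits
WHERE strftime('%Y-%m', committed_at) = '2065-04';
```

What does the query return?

Rows with year-month 2065-04: 2065-04-12, 2065-04-03 → 2.

2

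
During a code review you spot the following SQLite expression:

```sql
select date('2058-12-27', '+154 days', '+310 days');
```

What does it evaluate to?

Applying '+154 days' to 2058-12-27: counting 154 days forward gives 2059-05-30.
Applying '+310 days' to 2059-05-30: counting 310 days forward gives 2060-04-04.

2060-04-04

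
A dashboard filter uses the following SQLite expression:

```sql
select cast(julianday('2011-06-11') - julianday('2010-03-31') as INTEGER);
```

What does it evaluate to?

437

0 days remain in March 2010 after the 31st (31 − 31).
Full months from April 2010 through May 2011 contribute their day counts.
Then 11 days into June 2011.
Total: 0 + 30 + 31 + 30 + 31 + 31 + 30 + 31 + 30 + 31 + 31 + 28 + 31 + 30 + 31 + 11 = 437.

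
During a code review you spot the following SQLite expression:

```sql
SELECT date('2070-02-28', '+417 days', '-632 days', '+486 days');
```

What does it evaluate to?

2070-11-26

Applying '+417 days' to 2070-02-28: counting 417 days forward gives 2071-04-21.
Applying '-632 days' to 2071-04-21: counting 632 days back gives 2069-07-28.
Applying '+486 days' to 2069-07-28: counting 486 days forward gives 2070-11-26.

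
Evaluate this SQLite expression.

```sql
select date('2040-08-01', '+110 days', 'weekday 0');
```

2040-11-25

Applying '+110 days' to 2040-08-01: counting 110 days forward gives 2040-11-19.
`weekday 0` advances to the next Sunday; 2040-11-19 is a Monday, so it moves forward to 2040-11-25.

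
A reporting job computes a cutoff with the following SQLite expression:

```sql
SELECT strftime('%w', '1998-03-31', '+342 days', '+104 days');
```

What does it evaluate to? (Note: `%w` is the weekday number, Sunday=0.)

First apply '+342 days', '+104 days': 1998-03-31 → 1999-06-20.
1999-06-20 is a Sunday; with Sunday=0 that is 0.

0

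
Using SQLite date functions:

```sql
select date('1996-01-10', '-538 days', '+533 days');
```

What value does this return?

Applying '-538 days' to 1996-01-10: counting 538 days back gives 1994-07-21.
Applying '+533 days' to 1994-07-21: counting 533 days forward gives 1996-01-05.

1996-01-05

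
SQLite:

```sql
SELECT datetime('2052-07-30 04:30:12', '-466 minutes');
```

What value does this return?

2052-07-29 20:44:12

466 minutes = 7h 46m; -466 minutes from 2052-07-30 04:30:12 is 2052-07-29 20:44:12 (crosses midnight).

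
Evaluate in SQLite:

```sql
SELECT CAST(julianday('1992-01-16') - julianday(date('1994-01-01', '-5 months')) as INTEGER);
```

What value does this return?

Adding -5 months to 1994-01-01 gives 1993-08-01.
15 days remain in January 1992 after the 16th (31 − 16).
Full months from February 1992 through July 1993 contribute their day counts.
Then 1 day into August 1993.
Total: 15 + 29 + 31 + 30 + 31 + 30 + 31 + 31 + 30 + 31 + 30 + 31 + 31 + 28 + 31 + 30 + 31 + 30 + 31 + 1 = 563.
The subtraction is earlier − later, so the result is −563 → -563.

-563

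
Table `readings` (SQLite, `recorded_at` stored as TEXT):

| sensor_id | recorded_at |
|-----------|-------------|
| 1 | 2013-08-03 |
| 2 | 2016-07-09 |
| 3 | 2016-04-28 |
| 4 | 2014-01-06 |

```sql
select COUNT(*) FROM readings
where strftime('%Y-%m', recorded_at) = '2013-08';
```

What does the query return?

1

Rows with year-month 2013-08: 2013-08-03 → 1.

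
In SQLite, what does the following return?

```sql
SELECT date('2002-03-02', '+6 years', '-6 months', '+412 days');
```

Adding +6 years to 2002-03-02 gives 2008-03-02.
Adding -6 months to 2008-03-02 gives 2007-09-02.
Applying '+412 days' to 2007-09-02: counting 412 days forward gives 2008-10-18.

2008-10-18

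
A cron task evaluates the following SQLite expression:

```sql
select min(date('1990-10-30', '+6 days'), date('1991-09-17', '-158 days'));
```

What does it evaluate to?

date('1990-10-30', '+6 days') → 1990-11-05.
date('1991-09-17', '-158 days') → 1991-04-12.
Earlier of the two is 1990-11-05.

1990-11-05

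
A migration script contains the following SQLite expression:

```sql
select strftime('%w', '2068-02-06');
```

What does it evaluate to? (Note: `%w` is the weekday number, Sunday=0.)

2068-02-06 is a Monday; with Sunday=0 that is 1.

1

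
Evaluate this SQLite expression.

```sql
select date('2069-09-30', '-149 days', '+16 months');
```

Applying '-149 days' to 2069-09-30: counting 149 days back gives 2069-05-04.
Adding +16 months to 2069-05-04 gives 2070-09-04.

2070-09-04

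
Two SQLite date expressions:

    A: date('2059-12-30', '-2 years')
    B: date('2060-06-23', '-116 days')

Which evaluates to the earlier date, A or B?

A = 2057-12-30.
B = 2060-02-28.
A is earlier.

A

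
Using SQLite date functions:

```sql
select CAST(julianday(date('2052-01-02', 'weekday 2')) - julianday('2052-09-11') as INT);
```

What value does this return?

`weekday 2` advances to the next Tuesday; 2052-01-02 is already a Tuesday, so it stays at 2052-01-02.
29 days remain in January 2052 after the 2nd (31 − 2).
Full months from February 2052 through August 2052 contribute their day counts.
Then 11 days into September 2052.
Total: 29 + 29 + 31 + 30 + 31 + 30 + 31 + 31 + 11 = 253.
The subtraction is earlier − later, so the result is −253 → -253.

-253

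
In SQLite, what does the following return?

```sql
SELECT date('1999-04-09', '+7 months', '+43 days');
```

Adding +7 months to 1999-04-09 gives 1999-11-09.
Applying '+43 days' to 1999-11-09: counting 43 days forward gives 1999-12-22.

1999-12-22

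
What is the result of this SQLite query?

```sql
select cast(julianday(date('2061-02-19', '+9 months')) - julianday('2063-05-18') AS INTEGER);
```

-545

Adding +9 months to 2061-02-19 gives 2061-11-19.
11 days remain in November 2061 after the 19th (30 − 19).
Full months from December 2061 through April 2063 contribute their day counts.
Then 18 days into May 2063.
Total: 11 + 31 + 31 + 28 + 31 + 30 + 31 + 30 + 31 + 31 + 30 + 31 + 30 + 31 + 31 + 28 + 31 + 30 + 18 = 545.
The subtraction is earlier − later, so the result is −545 → -545.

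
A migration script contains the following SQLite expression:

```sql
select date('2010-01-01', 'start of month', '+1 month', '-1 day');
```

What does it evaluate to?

2010-01-31

`start of month` rewinds 2010-01-01 to 2010-01-01.
Adding +1 month to 2010-01-01 gives 2010-02-01.
Going back 1 day from 2010-02-01 reaches 2010-01-31 (last day of January, 31 days).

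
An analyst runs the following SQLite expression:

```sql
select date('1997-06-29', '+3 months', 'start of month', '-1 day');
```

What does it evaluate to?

1997-08-31

Adding +3 months to 1997-06-29 gives 1997-09-29.
`start of month` rewinds 1997-09-29 to 1997-09-01.
Going back 1 day from 1997-09-01 reaches 1997-08-31 (last day of August, 31 days).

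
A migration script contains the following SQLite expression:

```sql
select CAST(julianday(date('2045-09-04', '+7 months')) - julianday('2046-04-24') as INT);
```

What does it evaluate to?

-20

Adding +7 months to 2045-09-04 gives 2046-04-04.
Both dates are in April 2046: 24 − 4 = 20.
The subtraction is earlier − later, so the result is −20 → -20.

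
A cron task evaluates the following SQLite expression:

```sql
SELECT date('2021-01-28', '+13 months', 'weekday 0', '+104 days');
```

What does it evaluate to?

2022-06-18

Adding +13 months to 2021-01-28 gives 2022-02-28.
`weekday 0` advances to the next Sunday; 2022-02-28 is a Monday, so it moves forward to 2022-03-06.
Applying '+104 days' to 2022-03-06: counting 104 days forward gives 2022-06-18.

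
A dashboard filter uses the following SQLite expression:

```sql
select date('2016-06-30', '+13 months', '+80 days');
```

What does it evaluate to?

Adding +13 months to 2016-06-30 gives 2017-07-30.
Applying '+80 days' to 2017-07-30: counting 80 days forward gives 2017-10-18.

2017-10-18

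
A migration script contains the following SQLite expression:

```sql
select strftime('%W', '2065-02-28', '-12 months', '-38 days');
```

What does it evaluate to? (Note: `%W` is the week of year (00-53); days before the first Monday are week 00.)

First apply '-12 months', '-38 days': 2065-02-28 → 2064-01-21.
2064-01-21 is a Monday. SQLite's %W counts Mondays since the year started; the result is 03.

03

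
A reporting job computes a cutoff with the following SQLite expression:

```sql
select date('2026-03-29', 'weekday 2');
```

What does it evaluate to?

`weekday 2` advances to the next Tuesday; 2026-03-29 is a Sunday, so it moves forward to 2026-03-31.

2026-03-31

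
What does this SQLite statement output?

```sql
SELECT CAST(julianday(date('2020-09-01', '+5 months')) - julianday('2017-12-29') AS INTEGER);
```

1130

Adding +5 months to 2020-09-01 gives 2021-02-01.
2 days remain in December 2017 after the 29th (31 − 29).
Full months from January 2018 through January 2021 contribute their day counts.
Then 1 day into February 2021.
Total: 2 + 31 + 28 + 31 + 30 + 31 + 30 + 31 + 31 + 30 + 31 + 30 + 31 + 31 + 28 + 31 + 30 + 31 + 30 + 31 + 31 + 30 + 31 + 30 + 31 + 31 + 29 + 31 + 30 + 31 + 30 + 31 + 31 + 30 + 31 + 30 + 31 + 31 + 1 = 1130.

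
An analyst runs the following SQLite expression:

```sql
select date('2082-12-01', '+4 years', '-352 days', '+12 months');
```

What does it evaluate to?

2086-12-14

Adding +4 years to 2082-12-01 gives 2086-12-01.
Applying '-352 days' to 2086-12-01: counting 352 days back gives 2085-12-14.
Adding +12 months to 2085-12-14 gives 2086-12-14.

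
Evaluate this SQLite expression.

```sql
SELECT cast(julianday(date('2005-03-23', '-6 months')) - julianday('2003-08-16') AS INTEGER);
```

404

Adding -6 months to 2005-03-23 gives 2004-09-23.
15 days remain in August 2003 after the 16th (31 − 16).
Full months from September 2003 through August 2004 contribute their day counts.
Then 23 days into September 2004.
Total: 15 + 30 + 31 + 30 + 31 + 31 + 29 + 31 + 30 + 31 + 30 + 31 + 31 + 23 = 404.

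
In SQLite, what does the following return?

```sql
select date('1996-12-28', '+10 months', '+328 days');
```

1998-09-21

Adding +10 months to 1996-12-28 gives 1997-10-28.
Applying '+328 days' to 1997-10-28: counting 328 days forward gives 1998-09-21.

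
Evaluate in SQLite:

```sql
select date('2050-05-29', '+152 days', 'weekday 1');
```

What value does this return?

2050-10-31

Applying '+152 days' to 2050-05-29: counting 152 days forward gives 2050-10-28.
`weekday 1` advances to the next Monday; 2050-10-28 is a Friday, so it moves forward to 2050-10-31.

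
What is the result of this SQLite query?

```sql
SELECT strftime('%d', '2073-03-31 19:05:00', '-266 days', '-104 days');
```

First apply '-266 days', '-104 days': 2073-03-31 19:05:00 → 2072-03-26 19:05:00.
`%d` extracts the 2-digit day of month: 26.

26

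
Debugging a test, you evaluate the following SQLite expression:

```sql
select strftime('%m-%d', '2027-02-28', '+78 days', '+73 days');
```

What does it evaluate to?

07-29

First apply '+78 days', '+73 days': 2027-02-28 → 2027-07-29.
`%m-%d` extracts the month-day: 07-29.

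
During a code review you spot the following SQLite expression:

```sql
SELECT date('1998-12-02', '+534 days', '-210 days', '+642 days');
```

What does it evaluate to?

2001-07-25

Applying '+534 days' to 1998-12-02: counting 534 days forward gives 2000-05-19.
Applying '-210 days' to 2000-05-19: counting 210 days back gives 1999-10-22.
Applying '+642 days' to 1999-10-22: counting 642 days forward gives 2001-07-25.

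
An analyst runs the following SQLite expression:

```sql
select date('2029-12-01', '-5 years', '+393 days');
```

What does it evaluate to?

Adding -5 years to 2029-12-01 gives 2024-12-01.
Applying '+393 days' to 2024-12-01: counting 393 days forward gives 2025-12-29.

2025-12-29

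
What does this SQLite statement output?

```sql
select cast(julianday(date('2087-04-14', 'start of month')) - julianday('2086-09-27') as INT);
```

186

`start of month` rewinds 2087-04-14 to 2087-04-01.
3 days remain in September 2086 after the 27th (30 − 27).
Full months from October 2086 through March 2087 contribute their day counts.
Then 1 day into April 2087.
Total: 3 + 31 + 30 + 31 + 31 + 28 + 31 + 1 = 186.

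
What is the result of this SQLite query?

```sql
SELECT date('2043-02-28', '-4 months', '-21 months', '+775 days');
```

Adding -4 months to 2043-02-28 gives 2042-10-28.
Adding -21 months to 2042-10-28 gives 2041-01-28.
Applying '+775 days' to 2041-01-28: counting 775 days forward gives 2043-03-14.

2043-03-14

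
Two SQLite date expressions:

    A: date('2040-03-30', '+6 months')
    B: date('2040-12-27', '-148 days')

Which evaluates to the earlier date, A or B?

A = 2040-09-30.
B = 2040-08-01.
B is earlier.

B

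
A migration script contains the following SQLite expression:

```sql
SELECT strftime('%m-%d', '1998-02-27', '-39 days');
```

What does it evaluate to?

First apply '-39 days': 1998-02-27 → 1998-01-19.
`%m-%d` extracts the month-day: 01-19.

01-19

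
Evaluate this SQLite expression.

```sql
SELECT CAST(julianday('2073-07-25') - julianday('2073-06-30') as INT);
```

0 days remain in June 2073 after the 30th (30 − 30).
Then 25 days into July 2073.
Total: 0 + 25 = 25.

25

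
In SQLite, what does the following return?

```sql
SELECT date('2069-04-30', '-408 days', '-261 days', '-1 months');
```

Applying '-408 days' to 2069-04-30: counting 408 days back gives 2068-03-18.
Applying '-261 days' to 2068-03-18: counting 261 days back gives 2067-07-01.
Adding -1 month to 2067-07-01 gives 2067-06-01.

2067-06-01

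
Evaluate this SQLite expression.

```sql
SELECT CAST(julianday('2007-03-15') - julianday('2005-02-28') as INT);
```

0 days remain in February 2005 after the 28th (28 − 28).
Full months from March 2005 through February 2007 contribute their day counts.
Then 15 days into March 2007.
Total: 0 + 31 + 30 + 31 + 30 + 31 + 31 + 30 + 31 + 30 + 31 + 31 + 28 + 31 + 30 + 31 + 30 + 31 + 31 + 30 + 31 + 30 + 31 + 31 + 28 + 15 = 745.

745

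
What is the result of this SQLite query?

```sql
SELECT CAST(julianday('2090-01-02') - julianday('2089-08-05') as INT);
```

26 days remain in August 2089 after the 5th (31 − 5).
September 2089: 30 days.
October 2089: 31 days.
November 2089: 30 days.
December 2089: 31 days.
Then 2 days into January 2090.
Total: 26 + 30 + 31 + 30 + 31 + 2 = 150.

150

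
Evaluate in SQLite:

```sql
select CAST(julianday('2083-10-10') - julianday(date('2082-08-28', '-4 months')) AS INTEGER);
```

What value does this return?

Adding -4 months to 2082-08-28 gives 2082-04-28.
2 days remain in April 2082 after the 28th (30 − 28).
Full months from May 2082 through September 2083 contribute their day counts.
Then 10 days into October 2083.
Total: 2 + 31 + 30 + 31 + 31 + 30 + 31 + 30 + 31 + 31 + 28 + 31 + 30 + 31 + 30 + 31 + 31 + 30 + 10 = 530.

530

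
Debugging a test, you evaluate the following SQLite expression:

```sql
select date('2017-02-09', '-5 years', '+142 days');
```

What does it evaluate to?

Adding -5 years to 2017-02-09 gives 2012-02-09.
Applying '+142 days' to 2012-02-09: counting 142 days forward gives 2012-06-30.

2012-06-30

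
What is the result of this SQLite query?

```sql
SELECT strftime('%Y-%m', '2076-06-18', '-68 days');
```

First apply '-68 days': 2076-06-18 → 2076-04-11.
`%Y-%m` extracts the year-month: 2076-04.

2076-04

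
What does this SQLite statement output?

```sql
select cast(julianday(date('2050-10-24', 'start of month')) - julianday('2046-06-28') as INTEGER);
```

`start of month` rewinds 2050-10-24 to 2050-10-01.
2 days remain in June 2046 after the 28th (30 − 28).
Full months from July 2046 through September 2050 contribute their day counts.
Then 1 day into October 2050.
Total: 2 + 31 + 31 + 30 + 31 + 30 + 31 + 31 + 28 + 31 + 30 + 31 + 30 + 31 + 31 + 30 + 31 + 30 + 31 + 31 + 29 + 31 + 30 + 31 + 30 + 31 + 31 + 30 + 31 + 30 + 31 + 31 + 28 + 31 + 30 + 31 + 30 + 31 + 31 + 30 + 31 + 30 + 31 + 31 + 28 + 31 + 30 + 31 + 30 + 31 + 31 + 30 + 1 = 1556.

1556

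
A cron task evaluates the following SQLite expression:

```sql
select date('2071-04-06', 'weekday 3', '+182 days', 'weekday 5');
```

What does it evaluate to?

`weekday 3` advances to the next Wednesday; 2071-04-06 is a Monday, so it moves forward to 2071-04-08.
Applying '+182 days' to 2071-04-08: counting 182 days forward gives 2071-10-07.
`weekday 5` advances to the next Friday; 2071-10-07 is a Wednesday, so it moves forward to 2071-10-09.

2071-10-09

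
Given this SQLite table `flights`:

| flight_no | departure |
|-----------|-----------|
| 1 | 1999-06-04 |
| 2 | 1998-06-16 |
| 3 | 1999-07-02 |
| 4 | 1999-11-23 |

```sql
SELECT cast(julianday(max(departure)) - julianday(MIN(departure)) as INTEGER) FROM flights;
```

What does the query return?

MIN = 1998-06-16, MAX = 1999-11-23.
14 days remain in June 1998 after the 16th (30 − 16).
Full months from July 1998 through October 1999 contribute their day counts.
Then 23 days into November 1999.
Total: 14 + 31 + 31 + 30 + 31 + 30 + 31 + 31 + 28 + 31 + 30 + 31 + 30 + 31 + 31 + 30 + 31 + 23 = 525.

525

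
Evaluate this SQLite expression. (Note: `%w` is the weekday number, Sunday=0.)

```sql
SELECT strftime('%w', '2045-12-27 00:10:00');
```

2045-12-27 is a Wednesday; with Sunday=0 that is 3.

3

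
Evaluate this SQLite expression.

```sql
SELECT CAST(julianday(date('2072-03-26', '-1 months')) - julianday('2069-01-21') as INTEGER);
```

Adding -1 month to 2072-03-26 gives 2072-02-26.
10 days remain in January 2069 after the 21st (31 − 21).
Full months from February 2069 through January 2072 contribute their day counts.
Then 26 days into February 2072.
Total: 10 + 28 + 31 + 30 + 31 + 30 + 31 + 31 + 30 + 31 + 30 + 31 + 31 + 28 + 31 + 30 + 31 + 30 + 31 + 31 + 30 + 31 + 30 + 31 + 31 + 28 + 31 + 30 + 31 + 30 + 31 + 31 + 30 + 31 + 30 + 31 + 31 + 26 = 1131.

1131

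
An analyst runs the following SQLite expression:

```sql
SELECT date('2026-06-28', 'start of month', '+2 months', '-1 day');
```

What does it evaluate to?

`start of month` rewinds 2026-06-28 to 2026-06-01.
Adding +2 months to 2026-06-01 gives 2026-08-01.
Going back 1 day from 2026-08-01 reaches 2026-07-31 (last day of July, 31 days).

2026-07-31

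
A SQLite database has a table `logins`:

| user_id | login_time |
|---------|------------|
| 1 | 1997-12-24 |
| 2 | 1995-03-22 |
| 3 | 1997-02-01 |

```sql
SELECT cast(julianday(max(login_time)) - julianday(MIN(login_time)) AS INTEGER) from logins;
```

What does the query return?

MIN = 1995-03-22, MAX = 1997-12-24.
9 days remain in March 1995 after the 22nd (31 − 22).
Full months from April 1995 through November 1997 contribute their day counts.
Then 24 days into December 1997.
Total: 9 + 30 + 31 + 30 + 31 + 31 + 30 + 31 + 30 + 31 + 31 + 29 + 31 + 30 + 31 + 30 + 31 + 31 + 30 + 31 + 30 + 31 + 31 + 28 + 31 + 30 + 31 + 30 + 31 + 31 + 30 + 31 + 30 + 24 = 1008.

1008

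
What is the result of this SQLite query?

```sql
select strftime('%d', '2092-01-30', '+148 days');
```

First apply '+148 days': 2092-01-30 → 2092-06-26.
`%d` extracts the 2-digit day of month: 26.

26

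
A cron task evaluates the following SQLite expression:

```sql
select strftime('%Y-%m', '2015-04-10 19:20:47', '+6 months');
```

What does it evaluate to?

First apply '+6 months': 2015-04-10 19:20:47 → 2015-10-10 19:20:47.
`%Y-%m` extracts the year-month: 2015-10.

2015-10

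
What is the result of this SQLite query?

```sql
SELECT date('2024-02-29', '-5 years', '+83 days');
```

2019-05-23

Adding -5 years to 2024-02-29 targets 2019-02-29, but 2019 is not a leap year, so SQLite normalizes to 2019-03-01.
Applying '+83 days' to 2019-03-01: counting 83 days forward gives 2019-05-23.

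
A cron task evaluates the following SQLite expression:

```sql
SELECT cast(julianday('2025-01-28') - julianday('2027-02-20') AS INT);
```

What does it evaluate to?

-753

3 days remain in January 2025 after the 28th (31 − 28).
Full months from February 2025 through January 2027 contribute their day counts.
Then 20 days into February 2027.
Total: 3 + 28 + 31 + 30 + 31 + 30 + 31 + 31 + 30 + 31 + 30 + 31 + 31 + 28 + 31 + 30 + 31 + 30 + 31 + 31 + 30 + 31 + 30 + 31 + 31 + 20 = 753.
The subtraction is earlier − later, so the result is −753 → -753.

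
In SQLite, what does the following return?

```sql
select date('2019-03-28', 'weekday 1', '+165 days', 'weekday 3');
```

`weekday 1` advances to the next Monday; 2019-03-28 is a Thursday, so it moves forward to 2019-04-01.
Applying '+165 days' to 2019-04-01: counting 165 days forward gives 2019-09-13.
`weekday 3` advances to the next Wednesday; 2019-09-13 is a Friday, so it moves forward to 2019-09-18.

2019-09-18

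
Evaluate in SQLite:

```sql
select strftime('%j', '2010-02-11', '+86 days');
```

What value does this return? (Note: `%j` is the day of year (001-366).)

128

First apply '+86 days': 2010-02-11 → 2010-05-08.
Day-of-year for 2010-05-08: days since 2010-01-01 inclusive = 128, zero-padded to 128.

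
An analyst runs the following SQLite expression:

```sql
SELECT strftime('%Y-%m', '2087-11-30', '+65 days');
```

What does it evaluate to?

First apply '+65 days': 2087-11-30 → 2088-02-03.
`%Y-%m` extracts the year-month: 2088-02.

2088-02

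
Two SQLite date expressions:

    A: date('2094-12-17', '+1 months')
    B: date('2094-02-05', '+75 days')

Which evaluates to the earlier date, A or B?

B

A = 2095-01-17.
B = 2094-04-21.
B is earlier.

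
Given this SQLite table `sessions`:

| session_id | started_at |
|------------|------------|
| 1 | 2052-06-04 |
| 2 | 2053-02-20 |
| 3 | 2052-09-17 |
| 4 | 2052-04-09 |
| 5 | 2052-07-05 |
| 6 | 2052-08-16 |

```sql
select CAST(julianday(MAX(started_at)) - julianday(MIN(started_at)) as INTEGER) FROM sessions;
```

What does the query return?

MIN = 2052-04-09, MAX = 2053-02-20.
21 days remain in April 2052 after the 9th (30 − 9).
Full months from May 2052 through January 2053 contribute their day counts.
Then 20 days into February 2053.
Total: 21 + 31 + 30 + 31 + 31 + 30 + 31 + 30 + 31 + 31 + 20 = 317.

317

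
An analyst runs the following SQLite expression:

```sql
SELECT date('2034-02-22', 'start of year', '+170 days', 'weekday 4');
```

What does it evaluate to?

`start of year` rewinds 2034-02-22 to 2034-01-01.
Applying '+170 days' to 2034-01-01: counting 170 days forward gives 2034-06-20.
`weekday 4` advances to the next Thursday; 2034-06-20 is a Tuesday, so it moves forward to 2034-06-22.

2034-06-22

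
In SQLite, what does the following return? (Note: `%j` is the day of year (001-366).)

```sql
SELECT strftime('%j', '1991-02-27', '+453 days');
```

First apply '+453 days': 1991-02-27 → 1992-05-25.
Day-of-year for 1992-05-25: days since 1992-01-01 inclusive = 146, zero-padded to 146.

146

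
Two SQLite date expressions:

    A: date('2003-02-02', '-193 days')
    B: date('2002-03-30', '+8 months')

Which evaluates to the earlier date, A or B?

A

A = 2002-07-24.
B = 2002-11-30.
A is earlier.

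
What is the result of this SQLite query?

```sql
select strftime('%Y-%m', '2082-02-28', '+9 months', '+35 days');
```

First apply '+9 months', '+35 days': 2082-02-28 → 2083-01-02.
`%Y-%m` extracts the year-month: 2083-01.

2083-01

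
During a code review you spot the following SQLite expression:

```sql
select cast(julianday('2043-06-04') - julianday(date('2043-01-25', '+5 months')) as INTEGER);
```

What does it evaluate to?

Adding +5 months to 2043-01-25 gives 2043-06-25.
Both dates are in June 2043: 25 − 4 = 21.
The subtraction is earlier − later, so the result is −21 → -21.

-21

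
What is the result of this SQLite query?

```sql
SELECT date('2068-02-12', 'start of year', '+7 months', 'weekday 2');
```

2068-08-07

`start of year` rewinds 2068-02-12 to 2068-01-01.
Adding +7 months to 2068-01-01 gives 2068-08-01.
`weekday 2` advances to the next Tuesday; 2068-08-01 is a Wednesday, so it moves forward to 2068-08-07.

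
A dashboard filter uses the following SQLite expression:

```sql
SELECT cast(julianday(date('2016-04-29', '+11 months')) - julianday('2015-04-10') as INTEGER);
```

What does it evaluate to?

Adding +11 months to 2016-04-29 gives 2017-03-29.
20 days remain in April 2015 after the 10th (30 − 10).
Full months from May 2015 through February 2017 contribute their day counts.
Then 29 days into March 2017.
Total: 20 + 31 + 30 + 31 + 31 + 30 + 31 + 30 + 31 + 31 + 29 + 31 + 30 + 31 + 30 + 31 + 31 + 30 + 31 + 30 + 31 + 31 + 28 + 29 = 719.

719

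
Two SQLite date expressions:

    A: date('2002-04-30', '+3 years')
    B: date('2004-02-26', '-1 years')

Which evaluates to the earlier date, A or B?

B

A = 2005-04-30.
B = 2003-02-26.
B is earlier.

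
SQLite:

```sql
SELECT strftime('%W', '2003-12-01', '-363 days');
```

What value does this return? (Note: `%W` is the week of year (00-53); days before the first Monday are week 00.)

48

First apply '-363 days': 2003-12-01 → 2002-12-03.
2002-12-03 is a Tuesday. SQLite's %W counts Mondays since the year started; the result is 48.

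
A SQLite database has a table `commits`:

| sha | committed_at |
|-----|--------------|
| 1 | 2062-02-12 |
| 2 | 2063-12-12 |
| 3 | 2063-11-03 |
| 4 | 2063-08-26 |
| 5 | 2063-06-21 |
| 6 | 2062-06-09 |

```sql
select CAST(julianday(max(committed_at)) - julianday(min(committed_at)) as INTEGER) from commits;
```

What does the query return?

MIN = 2062-02-12, MAX = 2063-12-12.
16 days remain in February 2062 after the 12th (28 − 12).
Full months from March 2062 through November 2063 contribute their day counts.
Then 12 days into December 2063.
Total: 16 + 31 + 30 + 31 + 30 + 31 + 31 + 30 + 31 + 30 + 31 + 31 + 28 + 31 + 30 + 31 + 30 + 31 + 31 + 30 + 31 + 30 + 12 = 668.

668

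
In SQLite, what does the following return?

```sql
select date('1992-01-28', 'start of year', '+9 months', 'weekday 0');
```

1992-10-04

`start of year` rewinds 1992-01-28 to 1992-01-01.
Adding +9 months to 1992-01-01 gives 1992-10-01.
`weekday 0` advances to the next Sunday; 1992-10-01 is a Thursday, so it moves forward to 1992-10-04.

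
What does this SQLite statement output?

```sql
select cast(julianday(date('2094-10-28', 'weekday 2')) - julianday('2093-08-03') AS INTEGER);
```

456

`weekday 2` advances to the next Tuesday; 2094-10-28 is a Thursday, so it moves forward to 2094-11-02.
28 days remain in August 2093 after the 3rd (31 − 3).
Full months from September 2093 through October 2094 contribute their day counts.
Then 2 days into November 2094.
Total: 28 + 30 + 31 + 30 + 31 + 31 + 28 + 31 + 30 + 31 + 30 + 31 + 31 + 30 + 31 + 2 = 456.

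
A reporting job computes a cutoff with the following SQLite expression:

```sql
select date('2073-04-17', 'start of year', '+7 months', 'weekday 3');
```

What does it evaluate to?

2073-08-02

`start of year` rewinds 2073-04-17 to 2073-01-01.
Adding +7 months to 2073-01-01 gives 2073-08-01.
`weekday 3` advances to the next Wednesday; 2073-08-01 is a Tuesday, so it moves forward to 2073-08-02.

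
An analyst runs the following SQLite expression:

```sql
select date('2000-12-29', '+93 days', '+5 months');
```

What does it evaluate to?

Applying '+93 days' to 2000-12-29: counting 93 days forward gives 2001-04-01.
Adding +5 months to 2001-04-01 gives 2001-09-01.

2001-09-01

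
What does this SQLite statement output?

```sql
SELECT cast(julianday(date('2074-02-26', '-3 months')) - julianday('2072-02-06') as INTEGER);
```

659

Adding -3 months to 2074-02-26 gives 2073-11-26.
23 days remain in February 2072 after the 6th (29 − 6).
Full months from March 2072 through October 2073 contribute their day counts.
Then 26 days into November 2073.
Total: 23 + 31 + 30 + 31 + 30 + 31 + 31 + 30 + 31 + 30 + 31 + 31 + 28 + 31 + 30 + 31 + 30 + 31 + 31 + 30 + 31 + 26 = 659.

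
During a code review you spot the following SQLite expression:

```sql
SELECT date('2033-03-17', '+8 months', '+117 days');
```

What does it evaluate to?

2034-03-14

Adding +8 months to 2033-03-17 gives 2033-11-17.
Applying '+117 days' to 2033-11-17: counting 117 days forward gives 2034-03-14.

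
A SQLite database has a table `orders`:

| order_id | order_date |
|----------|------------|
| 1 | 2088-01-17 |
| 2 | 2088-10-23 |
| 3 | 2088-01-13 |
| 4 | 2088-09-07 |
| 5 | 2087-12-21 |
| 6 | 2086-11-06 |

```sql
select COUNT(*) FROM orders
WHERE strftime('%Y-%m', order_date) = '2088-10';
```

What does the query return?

1

Rows with year-month 2088-10: 2088-10-23 → 1.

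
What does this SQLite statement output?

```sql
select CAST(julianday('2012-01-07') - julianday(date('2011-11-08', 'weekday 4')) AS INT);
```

58

`weekday 4` advances to the next Thursday; 2011-11-08 is a Tuesday, so it moves forward to 2011-11-10.
20 days remain in November 2011 after the 10th (30 − 10).
December 2011: 31 days.
Then 7 days into January 2012.
Total: 20 + 31 + 7 = 58.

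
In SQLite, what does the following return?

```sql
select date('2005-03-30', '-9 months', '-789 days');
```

2002-05-03

Adding -9 months to 2005-03-30 gives 2004-06-30.
Applying '-789 days' to 2004-06-30: counting 789 days back gives 2002-05-03.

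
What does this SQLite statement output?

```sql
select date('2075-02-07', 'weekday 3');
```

2075-02-13

`weekday 3` advances to the next Wednesday; 2075-02-07 is a Thursday, so it moves forward to 2075-02-13.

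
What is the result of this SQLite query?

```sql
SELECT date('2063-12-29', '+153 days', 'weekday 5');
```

Applying '+153 days' to 2063-12-29: counting 153 days forward gives 2064-05-30.
`weekday 5` advances to the next Friday; 2064-05-30 is already a Friday, so it stays at 2064-05-30.

2064-05-30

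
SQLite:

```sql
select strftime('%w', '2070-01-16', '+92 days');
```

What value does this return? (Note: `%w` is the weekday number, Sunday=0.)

First apply '+92 days': 2070-01-16 → 2070-04-18.
2070-04-18 is a Friday; with Sunday=0 that is 5.

5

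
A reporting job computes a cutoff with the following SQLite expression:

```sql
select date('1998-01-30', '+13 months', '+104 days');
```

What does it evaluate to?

Adding +13 months to 1998-01-30 targets 1999-02-30. February 1999 has only 28 days, so SQLite normalizes the 2-day overflow forward to 1999-03-02.
Applying '+104 days' to 1999-03-02: counting 104 days forward gives 1999-06-14.

1999-06-14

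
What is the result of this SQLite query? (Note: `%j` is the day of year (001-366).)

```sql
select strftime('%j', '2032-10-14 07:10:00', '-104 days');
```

184

First apply '-104 days': 2032-10-14 07:10:00 → 2032-07-02 07:10:00.
Day-of-year for 2032-07-02: days since 2032-01-01 inclusive = 184, zero-padded to 184.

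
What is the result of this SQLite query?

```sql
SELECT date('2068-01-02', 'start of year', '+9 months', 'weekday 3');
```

`start of year` rewinds 2068-01-02 to 2068-01-01.
Adding +9 months to 2068-01-01 gives 2068-10-01.
`weekday 3` advances to the next Wednesday; 2068-10-01 is a Monday, so it moves forward to 2068-10-03.

2068-10-03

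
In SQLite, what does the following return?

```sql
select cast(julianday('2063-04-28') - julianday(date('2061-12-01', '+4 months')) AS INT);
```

392

Adding +4 months to 2061-12-01 gives 2062-04-01.
29 days remain in April 2062 after the 1st (30 − 1).
Full months from May 2062 through March 2063 contribute their day counts.
Then 28 days into April 2063.
Total: 29 + 31 + 30 + 31 + 31 + 30 + 31 + 30 + 31 + 31 + 28 + 31 + 28 = 392.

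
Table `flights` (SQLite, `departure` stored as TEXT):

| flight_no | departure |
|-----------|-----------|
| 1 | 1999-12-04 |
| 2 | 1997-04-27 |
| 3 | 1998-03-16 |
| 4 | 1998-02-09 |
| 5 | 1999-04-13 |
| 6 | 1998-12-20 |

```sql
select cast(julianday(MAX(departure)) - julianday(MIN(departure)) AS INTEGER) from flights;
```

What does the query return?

MIN = 1997-04-27, MAX = 1999-12-04.
3 days remain in April 1997 after the 27th (30 − 27).
Full months from May 1997 through November 1999 contribute their day counts.
Then 4 days into December 1999.
Total: 3 + 31 + 30 + 31 + 31 + 30 + 31 + 30 + 31 + 31 + 28 + 31 + 30 + 31 + 30 + 31 + 31 + 30 + 31 + 30 + 31 + 31 + 28 + 31 + 30 + 31 + 30 + 31 + 31 + 30 + 31 + 30 + 4 = 951.

951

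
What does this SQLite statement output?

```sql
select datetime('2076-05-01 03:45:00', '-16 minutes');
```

-16 minutes from 2076-05-01 03:45:00 is 2076-05-01 03:29:00.

2076-05-01 03:29:00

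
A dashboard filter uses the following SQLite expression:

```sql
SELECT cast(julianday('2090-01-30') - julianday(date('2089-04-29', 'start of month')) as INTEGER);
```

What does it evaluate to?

304

`start of month` rewinds 2089-04-29 to 2089-04-01.
29 days remain in April 2089 after the 1st (30 − 1).
Full months from May 2089 through December 2089 contribute their day counts.
Then 30 days into January 2090.
Total: 29 + 31 + 30 + 31 + 31 + 30 + 31 + 30 + 31 + 30 = 304.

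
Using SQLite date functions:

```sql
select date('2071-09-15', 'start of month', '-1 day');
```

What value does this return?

2071-08-31

`start of month` rewinds 2071-09-15 to 2071-09-01.
Going back 1 day from 2071-09-01 reaches 2071-08-31 (last day of August, 31 days).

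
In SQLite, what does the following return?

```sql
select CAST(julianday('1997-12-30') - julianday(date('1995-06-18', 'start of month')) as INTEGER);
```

`start of month` rewinds 1995-06-18 to 1995-06-01.
29 days remain in June 1995 after the 1st (30 − 1).
Full months from July 1995 through November 1997 contribute their day counts.
Then 30 days into December 1997.
Total: 29 + 31 + 31 + 30 + 31 + 30 + 31 + 31 + 29 + 31 + 30 + 31 + 30 + 31 + 31 + 30 + 31 + 30 + 31 + 31 + 28 + 31 + 30 + 31 + 30 + 31 + 31 + 30 + 31 + 30 + 30 = 943.

943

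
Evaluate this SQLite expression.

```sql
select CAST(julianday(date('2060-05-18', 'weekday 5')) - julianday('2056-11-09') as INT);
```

1289

`weekday 5` advances to the next Friday; 2060-05-18 is a Tuesday, so it moves forward to 2060-05-21.
21 days remain in November 2056 after the 9th (30 − 9).
Full months from December 2056 through April 2060 contribute their day counts.
Then 21 days into May 2060.
Total: 21 + 31 + 31 + 28 + 31 + 30 + 31 + 30 + 31 + 31 + 30 + 31 + 30 + 31 + 31 + 28 + 31 + 30 + 31 + 30 + 31 + 31 + 30 + 31 + 30 + 31 + 31 + 28 + 31 + 30 + 31 + 30 + 31 + 31 + 30 + 31 + 30 + 31 + 31 + 29 + 31 + 30 + 21 = 1289.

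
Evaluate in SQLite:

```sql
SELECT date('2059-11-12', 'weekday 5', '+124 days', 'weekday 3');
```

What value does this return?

2060-03-17

`weekday 5` advances to the next Friday; 2059-11-12 is a Wednesday, so it moves forward to 2059-11-14.
Applying '+124 days' to 2059-11-14: counting 124 days forward gives 2060-03-17.
`weekday 3` advances to the next Wednesday; 2060-03-17 is already a Wednesday, so it stays at 2060-03-17.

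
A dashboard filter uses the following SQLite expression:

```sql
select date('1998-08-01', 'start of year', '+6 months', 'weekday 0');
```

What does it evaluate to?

`start of year` rewinds 1998-08-01 to 1998-01-01.
Adding +6 months to 1998-01-01 gives 1998-07-01.
`weekday 0` advances to the next Sunday; 1998-07-01 is a Wednesday, so it moves forward to 1998-07-05.

1998-07-05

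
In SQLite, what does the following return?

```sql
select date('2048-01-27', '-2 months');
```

2047-11-27

Adding -2 months to 2048-01-27 gives 2047-11-27.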